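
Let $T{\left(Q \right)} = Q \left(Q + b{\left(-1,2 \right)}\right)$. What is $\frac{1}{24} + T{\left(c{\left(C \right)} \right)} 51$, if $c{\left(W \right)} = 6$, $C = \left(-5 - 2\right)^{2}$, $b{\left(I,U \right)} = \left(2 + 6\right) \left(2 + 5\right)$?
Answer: $\frac{455329}{24} \approx 18972.0$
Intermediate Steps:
$b{\left(I,U \right)} = 56$ ($b{\left(I,U \right)} = 8 \cdot 7 = 56$)
$C = 49$ ($C = \left(-7\right)^{2} = 49$)
$T{\left(Q \right)} = Q \left(56 + Q\right)$ ($T{\left(Q \right)} = Q \left(Q + 56\right) = Q \left(56 + Q\right)$)
$\frac{1}{24} + T{\left(c{\left(C \right)} \right)} 51 = \frac{1}{24} + 6 \left(56 + 6\right) 51 = \frac{1}{24} + 6 \cdot 62 \cdot 51 = \frac{1}{24} + 372 \cdot 51 = \frac{1}{24} + 18972 = \frac{455329}{24}$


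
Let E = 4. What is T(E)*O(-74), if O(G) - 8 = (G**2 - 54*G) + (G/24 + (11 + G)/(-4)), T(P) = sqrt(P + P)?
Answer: 56956*sqrt(2)/3 ≈ 26849.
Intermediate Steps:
T(P) = sqrt(2)*sqrt(P) (T(P) = sqrt(2*P) = sqrt(2)*sqrt(P))
O(G) = 21/4 + G**2 - 1301*G/24 (O(G) = 8 + ((G**2 - 54*G) + (G/24 + (11 + G)/(-4))) = 8 + ((G**2 - 54*G) + (G*(1/24) + (11 + G)*(-1/4))) = 8 + ((G**2 - 54*G) + (G/24 + (-11/4 - G/4))) = 8 + ((G**2 - 54*G) + (-11/4 - 5*G/24)) = 8 + (-11/4 + G**2 - 1301*G/24) = 21/4 + G**2 - 1301*G/24)
T(E)*O(-74) = (sqrt(2)*sqrt(4))*(21/4 + (-74)**2 - 1301/24*(-74)) = (sqrt(2)*2)*(21/4 + 5476 + 48137/12) = (2*sqrt(2))*(28478/3) = 56956*sqrt(2)/3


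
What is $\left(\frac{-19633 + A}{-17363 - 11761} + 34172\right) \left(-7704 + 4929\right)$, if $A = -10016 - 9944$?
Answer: $- \frac{920620051925}{9708} \approx -9.4831 \cdot 10^{7}$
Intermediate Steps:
$A = -19960$ ($A = -10016 - 9944 = -19960$)
$\left(\frac{-19633 + A}{-17363 - 11761} + 34172\right) \left(-7704 + 4929\right) = \left(\frac{-19633 - 19960}{-17363 - 11761} + 34172\right) \left(-7704 + 4929\right) = \left(- \frac{39593}{-29124} + 34172\right) \left(-2775\right) = \left(\left(-39593\right) \left(- \frac{1}{29124}\right) + 34172\right) \left(-2775\right) = \left(\frac{39593}{29124} + 34172\right) \left(-2775\right) = \frac{995264921}{29124} \left(-2775\right) = - \frac{920620051925}{9708}$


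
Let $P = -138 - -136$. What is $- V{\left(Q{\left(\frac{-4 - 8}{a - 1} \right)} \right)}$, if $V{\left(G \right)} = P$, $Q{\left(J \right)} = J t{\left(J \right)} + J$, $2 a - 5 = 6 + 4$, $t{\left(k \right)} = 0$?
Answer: $2$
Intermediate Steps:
$P = -2$ ($P = -138 + 136 = -2$)
$a = \frac{15}{2}$ ($a = \frac{5}{2} + \frac{6 + 4}{2} = \frac{5}{2} + \frac{1}{2} \cdot 10 = \frac{5}{2} + 5 = \frac{15}{2} \approx 7.5$)
$Q{\left(J \right)} = J$ ($Q{\left(J \right)} = J 0 + J = 0 + J = J$)
$V{\left(G \right)} = -2$
$- V{\left(Q{\left(\frac{-4 - 8}{a - 1} \right)} \right)} = \left(-1\right) \left(-2\right) = 2$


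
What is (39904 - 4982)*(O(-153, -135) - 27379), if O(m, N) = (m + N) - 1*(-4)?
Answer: -966047286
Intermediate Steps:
O(m, N) = 4 + N + m (O(m, N) = (N + m) + 4 = 4 + N + m)
(39904 - 4982)*(O(-153, -135) - 27379) = (39904 - 4982)*((4 - 135 - 153) - 27379) = 34922*(-284 - 27379) = 34922*(-27663) = -966047286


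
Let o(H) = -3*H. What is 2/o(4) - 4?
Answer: -25/6 ≈ -4.1667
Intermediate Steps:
2/o(4) - 4 = 2/((-3*4)) - 4 = 2/(-12) - 4 = 2*(-1/12) - 4 = -⅙ - 4 = -25/6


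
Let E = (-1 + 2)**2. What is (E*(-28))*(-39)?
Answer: 1092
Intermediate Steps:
E = 1 (E = 1**2 = 1)
(E*(-28))*(-39) = (1*(-28))*(-39) = -28*(-39) = 1092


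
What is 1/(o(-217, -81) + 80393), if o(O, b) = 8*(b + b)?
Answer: 1/79097 ≈ 1.2643e-5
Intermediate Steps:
o(O, b) = 16*b (o(O, b) = 8*(2*b) = 16*b)
1/(o(-217, -81) + 80393) = 1/(16*(-81) + 80393) = 1/(-1296 + 80393) = 1/79097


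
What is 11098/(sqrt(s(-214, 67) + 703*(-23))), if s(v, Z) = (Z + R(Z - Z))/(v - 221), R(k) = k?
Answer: -5549*I*sqrt(3059608170)/3516791 ≈ -87.277*I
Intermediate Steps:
s(v, Z) = Z/(-221 + v) (s(v, Z) = (Z + (Z - Z))/(v - 221) = (Z + 0)/(-221 + v) = Z/(-221 + v))
11098/(sqrt(s(-214, 67) + 703*(-23))) = 11098/(sqrt(67/(-221 - 214) + 703*(-23))) = 11098/(sqrt(67/(-435) - 16169)) = 11098/(sqrt(67*(-1/435) - 16169)) = 11098/(sqrt(-67/435 - 16169)) = 11098/(sqrt(-7033582/435)) = 11098/((I*sqrt(3059608170)/435)) = 11098*(-I*sqrt(3059608170)/7033582) = -5549*I*sqrt(3059608170)/3516791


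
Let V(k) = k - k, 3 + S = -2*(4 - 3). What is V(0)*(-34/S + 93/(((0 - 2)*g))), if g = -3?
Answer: 0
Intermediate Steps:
S = -5 (S = -3 - 2*(4 - 3) = -3 - 2*1 = -3 - 2 = -5)
V(k) = 0
V(0)*(-34/S + 93/(((0 - 2)*g))) = 0*(-34/(-5) + 93/(((0 - 2)*(-3)))) = 0*(-34*(-⅕) + 93/((-2*(-3)))) = 0*(34/5 + 93/6) = 0*(34/5 + 93*(⅙)) = 0*(34/5 + 31/2) = 0*(223/10) = 0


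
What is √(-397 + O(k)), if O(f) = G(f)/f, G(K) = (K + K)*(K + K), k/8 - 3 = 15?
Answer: √179 ≈ 13.379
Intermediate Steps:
k = 144 (k = 24 + 8*15 = 24 + 120 = 144)
G(K) = 4*K² (G(K) = (2*K)*(2*K) = 4*K²)
O(f) = 4*f (O(f) = (4*f²)/f = 4*f)
√(-397 + O(k)) = √(-397 + 4*144) = √(-397 + 576) = √179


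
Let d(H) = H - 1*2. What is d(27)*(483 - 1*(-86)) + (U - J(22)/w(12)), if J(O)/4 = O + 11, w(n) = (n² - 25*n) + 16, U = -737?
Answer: 472113/35 ≈ 13489.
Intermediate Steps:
w(n) = 16 + n² - 25*n
d(H) = -2 + H (d(H) = H - 2 = -2 + H)
J(O) = 44 + 4*O (J(O) = 4*(O + 11) = 4*(11 + O) = 44 + 4*O)
d(27)*(483 - 1*(-86)) + (U - J(22)/w(12)) = (-2 + 27)*(483 - 1*(-86)) + (-737 - (44 + 4*22)/(16 + 12² - 25*12)) = 25*(483 + 86) + (-737 - (44 + 88)/(16 + 144 - 300)) = 25*569 + (-737 - 132/(-140)) = 14225 + (-737 - 132*(-1)/140) = 14225 + (-737 - 1*(-33/35)) = 14225 + (-737 + 33/35) = 14225 - 25762/35 = 472113/35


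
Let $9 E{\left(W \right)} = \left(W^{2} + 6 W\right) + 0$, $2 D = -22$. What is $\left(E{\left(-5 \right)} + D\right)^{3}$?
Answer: $- \frac{1124864}{729} \approx -1543.0$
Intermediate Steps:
$D = -11$ ($D = \frac{1}{2} \left(-22\right) = -11$)
$E{\left(W \right)} = \frac{W^{2}}{9} + \frac{2 W}{3}$ ($E{\left(W \right)} = \frac{\left(W^{2} + 6 W\right) + 0}{9} = \frac{W^{2} + 6 W}{9} = \frac{W^{2}}{9} + \frac{2 W}{3}$)
$\left(E{\left(-5 \right)} + D\right)^{3} = \left(\frac{1}{9} \left(-5\right) \left(6 - 5\right) - 11\right)^{3} = \left(\frac{1}{9} \left(-5\right) 1 - 11\right)^{3} = \left(- \frac{5}{9} - 11\right)^{3} = \left(- \frac{104}{9}\right)^{3} = - \frac{1124864}{729}$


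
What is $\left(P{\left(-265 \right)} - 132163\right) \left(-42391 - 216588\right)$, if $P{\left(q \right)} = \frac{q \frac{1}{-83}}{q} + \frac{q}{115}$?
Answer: $\frac{65341331175631}{1909} \approx 3.4228 \cdot 10^{10}$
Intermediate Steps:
$P{\left(q \right)} = - \frac{1}{83} + \frac{q}{115}$ ($P{\left(q \right)} = \frac{q \left(- \frac{1}{83}\right)}{q} + q \frac{1}{115} = \frac{\left(- \frac{1}{83}\right) q}{q} + \frac{q}{115} = - \frac{1}{83} + \frac{q}{115}$)
$\left(P{\left(-265 \right)} - 132163\right) \left(-42391 - 216588\right) = \left(\left(- \frac{1}{83} + \frac{1}{115} \left(-265\right)\right) - 132163\right) \left(-42391 - 216588\right) = \left(\left(- \frac{1}{83} - \frac{53}{23}\right) - 132163\right) \left(-258979\right) = \left(- \frac{4422}{1909} - 132163\right) \left(-258979\right) = \left(- \frac{252303589}{1909}\right) \left(-258979\right) = \frac{65341331175631}{1909}$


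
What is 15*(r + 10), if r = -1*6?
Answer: 60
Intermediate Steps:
r = -6
15*(r + 10) = 15*(-6 + 10) = 15*4 = 60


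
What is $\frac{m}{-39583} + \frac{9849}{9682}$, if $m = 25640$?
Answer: $\frac{141606487}{383242606} \approx 0.3695$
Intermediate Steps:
$\frac{m}{-39583} + \frac{9849}{9682} = \frac{25640}{-39583} + \frac{9849}{9682} = 25640 \left(- \frac{1}{39583}\right) + 9849 \cdot \frac{1}{9682} = - \frac{25640}{39583} + \frac{9849}{9682} = \frac{141606487}{383242606}$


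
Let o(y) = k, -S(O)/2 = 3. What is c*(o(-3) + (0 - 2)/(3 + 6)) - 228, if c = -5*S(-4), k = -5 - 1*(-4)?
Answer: -794/3 ≈ -264.67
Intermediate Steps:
k = -1 (k = -5 + 4 = -1)
S(O) = -6 (S(O) = -2*3 = -6)
o(y) = -1
c = 30 (c = -5*(-6) = 30)
c*(o(-3) + (0 - 2)/(3 + 6)) - 228 = 30*(-1 + (0 - 2)/(3 + 6)) - 228 = 30*(-1 - 2/9) - 228 = 30*(-11/9) - 228 = -110/3 - 228 = -794/3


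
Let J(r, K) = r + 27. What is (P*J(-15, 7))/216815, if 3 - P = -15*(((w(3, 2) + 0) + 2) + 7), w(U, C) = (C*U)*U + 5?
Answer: 5796/216815 ≈ 0.026732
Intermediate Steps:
J(r, K) = 27 + r
w(U, C) = 5 + C*U² (w(U, C) = C*U² + 5 = 5 + C*U²)
P = 483 (P = 3 - (-15)*((((5 + 2*3²) + 0) + 2) + 7) = 3 - (-15)*((((5 + 2*9) + 0) + 2) + 7) = 3 - (-15)*((((5 + 18) + 0) + 2) + 7) = 3 - (-15)*(((23 + 0) + 2) + 7) = 3 - (-15)*((23 + 2) + 7) = 3 - (-15)*(25 + 7) = 3 - (-15)*32 = 3 - 1*(-480) = 3 + 480 = 483)
(P*J(-15, 7))/216815 = (483*(27 - 15))/216815 = (483*12)*(1/216815) = 5796*(1/216815) = 5796/216815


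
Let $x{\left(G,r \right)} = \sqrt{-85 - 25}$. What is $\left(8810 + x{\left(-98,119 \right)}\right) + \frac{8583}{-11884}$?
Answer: $\frac{104689457}{11884} + i \sqrt{110} \approx 8809.3 + 10.488 i$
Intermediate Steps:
$x{\left(G,r \right)} = i \sqrt{110}$ ($x{\left(G,r \right)} = \sqrt{-110} = i \sqrt{110}$)
$\left(8810 + x{\left(-98,119 \right)}\right) + \frac{8583}{-11884} = \left(8810 + i \sqrt{110}\right) + \frac{8583}{-11884} = \left(8810 + i \sqrt{110}\right) + 8583 \left(- \frac{1}{11884}\right) = \left(8810 + i \sqrt{110}\right) - \frac{8583}{11884} = \frac{104689457}{11884} + i \sqrt{110}$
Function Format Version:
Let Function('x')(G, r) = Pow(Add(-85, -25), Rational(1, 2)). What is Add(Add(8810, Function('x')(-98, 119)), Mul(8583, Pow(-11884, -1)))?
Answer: Add(Rational(104689457, 11884), Mul(I, Pow(110, Rational(1, 2)))) ≈ Add(8809.3, Mul(10.488, I))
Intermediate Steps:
Function('x')(G, r) = Mul(I, Pow(110, Rational(1, 2))) (Function('x')(G, r) = Pow(-110, Rational(1, 2)) = Mul(I, Pow(110, Rational(1, 2))))
Add(Add(8810, Function('x')(-98, 119)), Mul(8583, Pow(-11884, -1))) = Add(Add(8810, Mul(I, Pow(110, Rational(1, 2)))), Mul(8583, Pow(-11884, -1))) = Add(Add(8810, Mul(I, Pow(110, Rational(1, 2)))), Mul(8583, Rational(-1, 11884))) = Add(Add(8810, Mul(I, Pow(110, Rational(1, 2)))), Rational(-8583, 11884)) = Add(Rational(104689457, 11884), Mul(I, Pow(110, Rational(1, 2))))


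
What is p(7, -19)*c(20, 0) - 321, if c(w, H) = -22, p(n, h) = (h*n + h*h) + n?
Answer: -5491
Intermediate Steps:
p(n, h) = n + h² + h*n (p(n, h) = (h*n + h²) + n = (h² + h*n) + n = n + h² + h*n)
p(7, -19)*c(20, 0) - 321 = (7 + (-19)² - 19*7)*(-22) - 321 = (7 + 361 - 133)*(-22) - 321 = 235*(-22) - 321 = -5170 - 321 = -5491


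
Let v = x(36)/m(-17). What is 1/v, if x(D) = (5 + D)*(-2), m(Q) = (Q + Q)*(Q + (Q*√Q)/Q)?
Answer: -289/41 + 17*I*√17/41 ≈ -7.0488 + 1.7096*I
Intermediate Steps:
m(Q) = 2*Q*(Q + √Q) (m(Q) = (2*Q)*(Q + Q^(3/2)/Q) = (2*Q)*(Q + √Q) = 2*Q*(Q + √Q))
x(D) = -10 - 2*D
v = -82/(578 - 34*I*√17) (v = (-10 - 2*36)/(2*(-17)² + 2*(-17)^(3/2)) = (-10 - 72)/(2*289 + 2*(-17*I*√17)) = -82/(578 - 34*I*√17) ≈ -0.13399 - 0.032497*I)
1/v = 1/(-41/306 - 41*I*√17/5202)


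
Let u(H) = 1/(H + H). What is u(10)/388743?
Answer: 1/7774860 ≈ 1.2862e-7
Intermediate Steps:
u(H) = 1/(2*H)
u(10)/388743 = ((½)/10)/388743 = ((½)*(⅒))*(1/388743) = (1/20)*(1/388743) = 1/7774860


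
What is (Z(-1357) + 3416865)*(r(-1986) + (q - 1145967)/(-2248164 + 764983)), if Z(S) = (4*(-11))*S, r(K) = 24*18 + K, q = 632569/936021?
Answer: -7496630932311725129168/1388288562801 ≈ -5.3999e+9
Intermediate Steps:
q = 632569/936021 (q = 632569*(1/936021) = 632569/936021 ≈ 0.67581)
r(K) = 432 + K
Z(S) = -44*S
(Z(-1357) + 3416865)*(r(-1986) + (q - 1145967)/(-2248164 + 764983)) = (-44*(-1357) + 3416865)*((432 - 1986) + (632569/936021 - 1145967)/(-2248164 + 764983)) = (59708 + 3416865)*(-1554 - 1072648544738/936021/(-1483181)) = 3476573*(-1554 - 1072648544738/936021*(-1/1483181)) = 3476573*(-1554 + 1072648544738/1388288562801) = 3476573*(-2156327778048016/1388288562801) = -7496630932311725129168/1388288562801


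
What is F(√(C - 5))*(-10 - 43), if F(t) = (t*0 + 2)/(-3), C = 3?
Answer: 106/3 ≈ 35.333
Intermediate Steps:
F(t) = -⅔ (F(t) = (0 + 2)*(-⅓) = 2*(-⅓) = -⅔)
F(√(C - 5))*(-10 - 43) = -2*(-10 - 43)/3 = -⅔*(-53) = 106/3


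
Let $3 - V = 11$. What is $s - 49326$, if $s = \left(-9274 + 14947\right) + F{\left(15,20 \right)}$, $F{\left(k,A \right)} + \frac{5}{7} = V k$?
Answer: $- \frac{306416}{7} \approx -43774.0$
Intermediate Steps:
$V = -8$ ($V = 3 - 11 = -8$)
$F{\left(k,A \right)} = - \frac{5}{7} - 8 k$
$s = \frac{38866}{7}$ ($s = \left(-9274 + 14947\right) - \frac{845}{7} = 5673 - \frac{845}{7} = \frac{38866}{7} \approx 5552.3$)
$s - 49326 = \frac{38866}{7} - 49326 = - \frac{306416}{7}$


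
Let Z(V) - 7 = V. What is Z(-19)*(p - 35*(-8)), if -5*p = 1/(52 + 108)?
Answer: -671997/200 ≈ -3360.0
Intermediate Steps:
Z(V) = 7 + V
p = -1/800 (p = -1/(5*(52 + 108)) = -⅕/160 = -⅕*1/160 = -1/800 ≈ -0.0012500)
Z(-19)*(p - 35*(-8)) = (7 - 19)*(-1/800 - 35*(-8)) = -12*(-1/800 + 280) = -12*223999/800 = -671997/200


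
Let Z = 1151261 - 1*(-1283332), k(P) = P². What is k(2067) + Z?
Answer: 6707082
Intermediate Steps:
Z = 2434593 (Z = 1151261 + 1283332 = 2434593)
k(2067) + Z = 2067² + 2434593 = 4272489 + 2434593 = 6707082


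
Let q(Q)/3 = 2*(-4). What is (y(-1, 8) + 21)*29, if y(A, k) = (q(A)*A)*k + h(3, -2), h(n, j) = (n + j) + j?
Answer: 6148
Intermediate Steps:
q(Q) = -24 (q(Q) = 3*(2*(-4)) = 3*(-8) = -24)
h(n, j) = n + 2*j (h(n, j) = (j + n) + j = n + 2*j)
y(A, k) = -1 - 24*A*k (y(A, k) = (-24*A)*k + (3 + 2*(-2)) = -24*A*k + (3 - 4) = -24*A*k - 1 = -1 - 24*A*k)
(y(-1, 8) + 21)*29 = ((-1 - 24*(-1)*8) + 21)*29 = ((-1 + 192) + 21)*29 = (191 + 21)*29 = 212*29 = 6148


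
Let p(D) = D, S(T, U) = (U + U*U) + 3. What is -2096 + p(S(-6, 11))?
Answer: -1961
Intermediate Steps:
S(T, U) = 3 + U + U**2 (S(T, U) = (U + U**2) + 3 = 3 + U + U**2)
-2096 + p(S(-6, 11)) = -2096 + (3 + 11 + 11**2) = -2096 + (3 + 11 + 121) = -2096 + 135 = -1961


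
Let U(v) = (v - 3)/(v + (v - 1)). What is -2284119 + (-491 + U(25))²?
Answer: -4906392350/2401 ≈ -2.0435e+6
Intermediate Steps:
U(v) = (-3 + v)/(-1 + 2*v) (U(v) = (-3 + v)/(v + (-1 + v)) = (-3 + v)/(-1 + 2*v))
-2284119 + (-491 + U(25))² = -2284119 + (-491 + (-3 + 25)/(-1 + 2*25))² = -2284119 + (-491 + 22/(-1 + 50))² = -2284119 + (-491 + 22/49)² = -2284119 + (-24037/49)² = -2284119 + 577777369/2401 = -4906392350/2401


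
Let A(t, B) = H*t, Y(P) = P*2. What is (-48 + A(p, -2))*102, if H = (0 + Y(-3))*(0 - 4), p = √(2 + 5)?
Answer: -4896 + 2448*√7 ≈ 1580.8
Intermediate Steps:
Y(P) = 2*P
p = √7 ≈ 2.6458
H = 24 (H = (0 + 2*(-3))*(0 - 4) = (0 - 6)*(-4) = -6*(-4) = 24)
A(t, B) = 24*t
(-48 + A(p, -2))*102 = (-48 + 24*√7)*102 = -4896 + 2448*√7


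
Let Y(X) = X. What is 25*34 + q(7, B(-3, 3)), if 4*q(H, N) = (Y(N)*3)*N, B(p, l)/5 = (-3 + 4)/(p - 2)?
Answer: 3403/4 ≈ 850.75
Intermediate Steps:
B(p, l) = 5/(-2 + p) (B(p, l) = 5*((-3 + 4)/(p - 2)) = 5*(1/(-2 + p)) = 5/(-2 + p))
q(H, N) = 3*N**2/4 (q(H, N) = ((N*3)*N)/4 = ((3*N)*N)/4 = (3*N**2)/4 = 3*N**2/4)
25*34 + q(7, B(-3, 3)) = 25*34 + 3*(5/(-2 - 3))**2/4 = 850 + 3*(5/(-5))**2/4 = 850 + 3*(5*(-1/5))**2/4 = 850 + (3/4)*(-1)**2 = 850 + (3/4)*1 = 850 + 3/4 = 3403/4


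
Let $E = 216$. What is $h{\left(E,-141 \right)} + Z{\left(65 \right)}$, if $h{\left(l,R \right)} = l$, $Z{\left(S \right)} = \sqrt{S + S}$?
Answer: $216 + \sqrt{130} \approx 227.4$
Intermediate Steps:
$Z{\left(S \right)} = \sqrt{2} \sqrt{S}$ ($Z{\left(S \right)} = \sqrt{2 S} = \sqrt{2} \sqrt{S}$)
$h{\left(E,-141 \right)} + Z{\left(65 \right)} = 216 + \sqrt{2} \sqrt{65} = 216 + \sqrt{130}$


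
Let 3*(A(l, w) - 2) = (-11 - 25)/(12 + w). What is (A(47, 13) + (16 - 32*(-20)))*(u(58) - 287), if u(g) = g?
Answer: -3764302/25 ≈ -1.5057e+5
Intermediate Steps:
A(l, w) = 2 - 12/(12 + w) (A(l, w) = 2 + ((-11 - 25)/(12 + w))/3 = 2 + (-36/(12 + w))/3 = 2 - 12/(12 + w))
(A(47, 13) + (16 - 32*(-20)))*(u(58) - 287) = (2*(6 + 13)/(12 + 13) + (16 - 32*(-20)))*(58 - 287) = (2*19/25 + (16 + 640))*(-229) = (2*(1/25)*19 + 656)*(-229) = (38/25 + 656)*(-229) = (16438/25)*(-229) = -3764302/25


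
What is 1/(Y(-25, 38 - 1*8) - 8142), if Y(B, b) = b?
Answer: -1/8112 ≈ -0.00012327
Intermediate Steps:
1/(Y(-25, 38 - 1*8) - 8142) = 1/((38 - 1*8) - 8142) = 1/((38 - 8) - 8142) = 1/(30 - 8142) = 1/(-8112) = -1/8112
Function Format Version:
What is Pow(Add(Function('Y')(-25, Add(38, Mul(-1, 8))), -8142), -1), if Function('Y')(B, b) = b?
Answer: Rational(-1, 8112) ≈ -0.00012327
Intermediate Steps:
Pow(Add(Function('Y')(-25, Add(38, Mul(-1, 8))), -8142), -1) = Pow(Add(Add(38, Mul(-1, 8)), -8142), -1) = Pow(Add(Add(38, -8), -8142), -1) = Pow(Add(30, -8142), -1) = Pow(-8112, -1) = Rational(-1, 8112)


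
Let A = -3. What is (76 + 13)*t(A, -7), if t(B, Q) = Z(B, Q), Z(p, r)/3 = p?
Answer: -801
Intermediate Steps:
Z(p, r) = 3*p
t(B, Q) = 3*B
(76 + 13)*t(A, -7) = (76 + 13)*(3*(-3)) = 89*(-9) = -801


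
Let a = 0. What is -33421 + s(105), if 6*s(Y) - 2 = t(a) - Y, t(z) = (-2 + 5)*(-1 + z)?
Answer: -100316/3 ≈ -33439.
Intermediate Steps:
t(z) = -3 + 3*z (t(z) = 3*(-1 + z) = -3 + 3*z)
s(Y) = -1/6 - Y/6 (s(Y) = 1/3 + ((-3 + 3*0) - Y)/6 = 1/3 + ((-3 + 0) - Y)/6 = 1/3 + (-3 - Y)/6 = 1/3 + (-1/2 - Y/6) = -1/6 - Y/6)
-33421 + s(105) = -33421 + (-1/6 - 1/6*105) = -33421 + (-1/6 - 35/2) = -33421 - 53/3 = -100316/3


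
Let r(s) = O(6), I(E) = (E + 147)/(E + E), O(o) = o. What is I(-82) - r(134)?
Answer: -1049/164 ≈ -6.3963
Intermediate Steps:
I(E) = (147 + E)/(2*E) (I(E) = (147 + E)/((2*E)) = (147 + E)*(1/(2*E)) = (147 + E)/(2*E))
r(s) = 6
I(-82) - r(134) = (½)*(147 - 82)/(-82) - 1*6 = (½)*(-1/82)*65 - 6 = -65/164 - 6 = -1049/164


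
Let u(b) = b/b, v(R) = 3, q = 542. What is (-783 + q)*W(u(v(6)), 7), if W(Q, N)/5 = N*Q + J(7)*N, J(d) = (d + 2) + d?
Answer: -143395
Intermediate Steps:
u(b) = 1
J(d) = 2 + 2*d (J(d) = (2 + d) + d = 2 + 2*d)
W(Q, N) = 80*N + 5*N*Q (W(Q, N) = 5*(N*Q + (2 + 2*7)*N) = 5*(N*Q + (2 + 14)*N) = 5*(N*Q + 16*N) = 5*(16*N + N*Q) = 80*N + 5*N*Q)
(-783 + q)*W(u(v(6)), 7) = (-783 + 542)*(5*7*(16 + 1)) = -1205*7*17 = -241*595 = -143395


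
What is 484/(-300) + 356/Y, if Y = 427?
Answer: -24967/32025 ≈ -0.77961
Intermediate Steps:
484/(-300) + 356/Y = 484/(-300) + 356/427 = 484*(-1/300) + 356*(1/427) = -121/75 + 356/427 = -24967/32025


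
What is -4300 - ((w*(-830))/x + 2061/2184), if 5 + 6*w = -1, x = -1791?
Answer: -5607172577/1303848 ≈ -4300.5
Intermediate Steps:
w = -1 (w = -5/6 + (1/6)*(-1) = -5/6 - 1/6 = -1)
-4300 - ((w*(-830))/x + 2061/2184) = -4300 - (-1*(-830)/(-1791) + 2061/2184) = -4300 - (830*(-1/1791) + 2061*(1/2184)) = -4300 - (-830/1791 + 687/728) = -4300 - 1*626177/1303848 = -4300 - 626177/1303848 = -5607172577/1303848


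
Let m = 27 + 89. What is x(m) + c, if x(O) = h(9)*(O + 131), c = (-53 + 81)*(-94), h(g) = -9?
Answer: -4855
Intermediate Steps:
c = -2632 (c = 28*(-94) = -2632)
m = 116
x(O) = -1179 - 9*O (x(O) = -9*(O + 131) = -9*(131 + O) = -1179 - 9*O)
x(m) + c = (-1179 - 9*116) - 2632 = (-1179 - 1044) - 2632 = -2223 - 2632 = -4855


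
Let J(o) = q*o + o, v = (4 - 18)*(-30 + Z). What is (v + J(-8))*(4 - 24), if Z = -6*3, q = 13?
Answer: -11200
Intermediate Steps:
Z = -18
v = 672 (v = (4 - 18)*(-30 - 18) = -14*(-48) = 672)
J(o) = 14*o (J(o) = 13*o + o = 14*o)
(v + J(-8))*(4 - 24) = (672 + 14*(-8))*(4 - 24) = (672 - 112)*(-20) = 560*(-20) = -11200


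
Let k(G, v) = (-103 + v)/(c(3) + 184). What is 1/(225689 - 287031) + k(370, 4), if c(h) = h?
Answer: -552095/1042814 ≈ -0.52943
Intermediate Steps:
k(G, v) = -103/187 + v/187 (k(G, v) = (-103 + v)/(3 + 184) = (-103 + v)/187 = (-103 + v)*(1/187) = -103/187 + v/187)
1/(225689 - 287031) + k(370, 4) = 1/(225689 - 287031) + (-103/187 + (1/187)*4) = 1/(-61342) + (-103/187 + 4/187) = -1/61342 - 9/17 = -552095/1042814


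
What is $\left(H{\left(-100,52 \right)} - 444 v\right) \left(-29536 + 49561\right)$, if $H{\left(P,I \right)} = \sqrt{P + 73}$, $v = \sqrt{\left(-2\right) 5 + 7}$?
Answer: $- 8831025 i \sqrt{3} \approx - 1.5296 \cdot 10^{7} i$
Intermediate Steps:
$v = i \sqrt{3}$ ($v = \sqrt{-10 + 7} = \sqrt{-3} = i \sqrt{3} \approx 1.732 i$)
$H{\left(P,I \right)} = \sqrt{73 + P}$
$\left(H{\left(-100,52 \right)} - 444 v\right) \left(-29536 + 49561\right) = \left(\sqrt{73 - 100} - 444 i \sqrt{3}\right) \left(-29536 + 49561\right) = \left(\sqrt{-27} - 444 i \sqrt{3}\right) 20025 = \left(3 i \sqrt{3} - 444 i \sqrt{3}\right) 20025 = - 441 i \sqrt{3} \cdot 20025 = - 8831025 i \sqrt{3}$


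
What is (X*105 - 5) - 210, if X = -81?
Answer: -8720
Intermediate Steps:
(X*105 - 5) - 210 = (-81*105 - 5) - 210 = (-8505 - 5) - 210 = -8510 - 210 = -8720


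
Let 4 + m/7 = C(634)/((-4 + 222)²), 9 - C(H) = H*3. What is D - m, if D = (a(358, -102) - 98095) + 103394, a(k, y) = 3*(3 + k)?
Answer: 304642091/47524 ≈ 6410.3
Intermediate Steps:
a(k, y) = 9 + 3*k
C(H) = 9 - 3*H (C(H) = 9 - H*3 = 9 - 3*H)
m = -1343923/47524 (m = -28 + 7*((9 - 3*634)/((-4 + 222)²)) = -28 + 7*((9 - 1902)/(218²)) = -28 + 7*(-1893/47524) = -28 - 13251/47524 = -1343923/47524 ≈ -28.279)
D = 6382 (D = ((9 + 3*358) - 98095) + 103394 = ((9 + 1074) - 98095) + 103394 = (1083 - 98095) + 103394 = -97012 + 103394 = 6382)
D - m = 6382 - 1*(-1343923/47524) = 6382 + 1343923/47524 = 304642091/47524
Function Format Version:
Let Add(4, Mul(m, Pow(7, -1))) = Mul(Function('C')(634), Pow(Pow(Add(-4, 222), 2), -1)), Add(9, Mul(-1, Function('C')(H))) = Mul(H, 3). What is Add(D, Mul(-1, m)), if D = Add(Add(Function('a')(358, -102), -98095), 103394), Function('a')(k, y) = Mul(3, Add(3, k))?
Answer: Rational(304642091, 47524) ≈ 6410.3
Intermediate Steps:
Function('a')(k, y) = Add(9, Mul(3, k))
Function('C')(H) = Add(9, Mul(-3, H)) (Function('C')(H) = Add(9, Mul(-1, Mul(H, 3))) = Add(9, Mul(-1, Mul(3, H))) = Add(9, Mul(-3, H)))
m = Rational(-1343923, 47524) (m = Add(-28, Mul(7, Mul(Add(9, Mul(-3, 634)), Pow(Pow(Add(-4, 222), 2), -1)))) = Add(-28, Mul(7, Mul(Add(9, -1902), Pow(Pow(218, 2), -1)))) = Add(-28, Mul(7, Mul(-1893, Pow(47524, -1)))) = Add(-28, Mul(7, Mul(-1893, Rational(1, 47524)))) = Add(-28, Mul(7, Rational(-1893, 47524))) = Add(-28, Rational(-13251, 47524)) = Rational(-1343923, 47524) ≈ -28.279)
D = 6382 (D = Add(Add(Add(9, Mul(3, 358)), -98095), 103394) = Add(Add(Add(9, 1074), -98095), 103394) = Add(Add(1083, -98095), 103394) = Add(-97012, 103394) = 6382)
Add(D, Mul(-1, m)) = Add(6382, Mul(-1, Rational(-1343923, 47524))) = Add(6382, Rational(1343923, 47524)) = Rational(304642091, 47524)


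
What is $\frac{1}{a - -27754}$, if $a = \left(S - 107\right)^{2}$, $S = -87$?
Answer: $\frac{1}{65390} \approx 1.5293 \cdot 10^{-5}$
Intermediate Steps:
$a = 37636$ ($a = \left(-87 - 107\right)^{2} = \left(-194\right)^{2} = 37636$)
$\frac{1}{a - -27754} = \frac{1}{37636 - -27754} = \frac{1}{37636 + \left(-6772 + 34526\right)} = \frac{1}{37636 + 27754} = \frac{1}{65390}$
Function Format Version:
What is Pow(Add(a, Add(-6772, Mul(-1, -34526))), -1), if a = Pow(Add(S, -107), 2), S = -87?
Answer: Rational(1, 65390) ≈ 1.5293e-5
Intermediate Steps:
a = 37636 (a = Pow(Add(-87, -107), 2) = Pow(-194, 2) = 37636)
Pow(Add(a, Add(-6772, Mul(-1, -34526))), -1) = Pow(Add(37636, Add(-6772, Mul(-1, -34526))), -1) = Pow(Add(37636, Add(-6772, 34526)), -1) = Pow(Add(37636, 27754), -1) = Pow(65390, -1) = Rational(1, 65390)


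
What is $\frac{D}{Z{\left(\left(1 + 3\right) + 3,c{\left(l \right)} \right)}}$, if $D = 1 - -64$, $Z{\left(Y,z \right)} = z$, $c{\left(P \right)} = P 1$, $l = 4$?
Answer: $\frac{65}{4} \approx 16.25$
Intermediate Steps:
$c{\left(P \right)} = P$
$D = 65$ ($D = 1 + 64 = 65$)
$\frac{D}{Z{\left(\left(1 + 3\right) + 3,c{\left(l \right)} \right)}} = \frac{65}{4}$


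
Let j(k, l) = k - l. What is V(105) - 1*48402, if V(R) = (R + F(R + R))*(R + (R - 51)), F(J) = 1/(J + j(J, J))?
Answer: -2219437/70 ≈ -31706.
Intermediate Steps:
F(J) = 1/J (F(J) = 1/(J + (J - J)) = 1/(J + 0) = 1/J)
V(R) = (-51 + 2*R)*(R + 1/(2*R)) (V(R) = (R + 1/(R + R))*(R + (R - 51)) = (R + 1/(2*R))*(R + (-51 + R)) = (R + 1/(2*R))*(-51 + 2*R) = (-51 + 2*R)*(R + 1/(2*R)))
V(105) - 1*48402 = (1 - 51*105 + 2*105**2 - 51/2/105) - 1*48402 = (1 - 5355 + 2*11025 - 51/2*1/105) - 48402 = (1 - 5355 + 22050 - 17/70) - 48402 = 1168703/70 - 48402 = -2219437/70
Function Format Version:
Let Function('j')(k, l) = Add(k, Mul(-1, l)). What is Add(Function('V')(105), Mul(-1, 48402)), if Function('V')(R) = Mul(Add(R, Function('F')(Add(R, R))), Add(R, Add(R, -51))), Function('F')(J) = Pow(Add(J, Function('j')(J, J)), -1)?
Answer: Rational(-2219437, 70) ≈ -31706.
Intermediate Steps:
Function('F')(J) = Pow(J, -1) (Function('F')(J) = Pow(Add(J, Add(J, Mul(-1, J))), -1) = Pow(Add(J, 0), -1) = Pow(J, -1))
Function('V')(R) = Mul(Add(-51, Mul(2, R)), Add(R, Mul(Rational(1, 2), Pow(R, -1)))) (Function('V')(R) = Mul(Add(R, Pow(Add(R, R), -1)), Add(R, Add(R, -51))) = Mul(Add(R, Pow(Mul(2, R), -1)), Add(R, Add(-51, R))) = Mul(Add(R, Mul(Rational(1, 2), Pow(R, -1))), Add(-51, Mul(2, R))) = Mul(Add(-51, Mul(2, R)), Add(R, Mul(Rational(1, 2), Pow(R, -1)))))
Add(Function('V')(105), Mul(-1, 48402)) = Add(Add(1, Mul(-51, 105), Mul(2, Pow(105, 2)), Mul(Rational(-51, 2), Pow(105, -1))), Mul(-1, 48402)) = Add(Add(1, -5355, Mul(2, 11025), Mul(Rational(-51, 2), Rational(1, 105))), -48402) = Add(Add(1, -5355, 22050, Rational(-17, 70)), -48402) = Add(Rational(1168703, 70), -48402) = Rational(-2219437, 70)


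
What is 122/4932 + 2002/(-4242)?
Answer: -111385/249066 ≈ -0.44721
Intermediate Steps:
122/4932 + 2002/(-4242) = 122*(1/4932) + 2002*(-1/4242) = 61/2466 - 143/303 = -111385/249066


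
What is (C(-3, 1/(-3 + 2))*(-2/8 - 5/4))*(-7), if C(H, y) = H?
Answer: -63/2 ≈ -31.500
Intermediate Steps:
(C(-3, 1/(-3 + 2))*(-2/8 - 5/4))*(-7) = -3*(-2/8 - 5/4)*(-7) = -3*(-2*1/8 - 5*1/4)*(-7) = -3*(-1/4 - 5/4)*(-7) = -3*(-3/2)*(-7) = (9/2)*(-7) = -63/2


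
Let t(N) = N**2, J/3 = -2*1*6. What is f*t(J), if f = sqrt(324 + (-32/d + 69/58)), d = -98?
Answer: 648*sqrt(53656786)/203 ≈ 23383.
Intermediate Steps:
J = -36 (J = 3*(-2*1*6) = 3*(-2*6) = 3*(-12) = -36)
f = sqrt(53656786)/406 (f = sqrt(324 + (-32/(-98) + 69/58)) = sqrt(324 + (-32*(-1/98) + 69*(1/58))) = sqrt(324 + (16/49 + 69/58)) = sqrt(324 + 4309/2842) = sqrt(925117/2842) = sqrt(53656786)/406 ≈ 18.042)
f*t(J) = (sqrt(53656786)/406)*(-36)**2 = (sqrt(53656786)/406)*1296 = 648*sqrt(53656786)/203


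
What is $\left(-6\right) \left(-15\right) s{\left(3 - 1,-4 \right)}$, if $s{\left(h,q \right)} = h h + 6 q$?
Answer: $-1800$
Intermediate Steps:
$s{\left(h,q \right)} = h^{2} + 6 q$
$\left(-6\right) \left(-15\right) s{\left(3 - 1,-4 \right)} = \left(-6\right) \left(-15\right) \left(\left(3 - 1\right)^{2} + 6 \left(-4\right)\right) = 90 \left(\left(3 - 1\right)^{2} - 24\right) = 90 \left(2^{2} - 24\right) = 90 \left(4 - 24\right) = 90 \left(-20\right) = -1800$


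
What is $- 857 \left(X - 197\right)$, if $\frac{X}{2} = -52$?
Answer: $257957$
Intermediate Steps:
$X = -104$ ($X = 2 \left(-52\right) = -104$)
$- 857 \left(X - 197\right) = - 857 \left(-104 - 197\right) = \left(-857\right) \left(-301\right) = 257957$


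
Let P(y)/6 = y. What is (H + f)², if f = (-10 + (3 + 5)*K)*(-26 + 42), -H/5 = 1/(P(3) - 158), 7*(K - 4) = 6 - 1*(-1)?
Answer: 180660481/784 ≈ 2.3043e+5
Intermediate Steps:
K = 5 (K = 4 + (6 - 1*(-1))/7 = 4 + (6 + 1)/7 = 4 + (⅐)*7 = 4 + 1 = 5)
P(y) = 6*y
H = 1/28 (H = -5/(6*3 - 158) = -5/(18 - 158) = -5/(-140) = -5*(-1/140) = 1/28 ≈ 0.035714)
f = 480 (f = (-10 + (3 + 5)*5)*(-26 + 42) = (-10 + 8*5)*16 = (-10 + 40)*16 = 30*16 = 480)
(H + f)² = (1/28 + 480)² = (13441/28)² = 180660481/784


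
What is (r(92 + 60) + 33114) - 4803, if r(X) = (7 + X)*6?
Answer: 29265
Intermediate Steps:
r(X) = 42 + 6*X
(r(92 + 60) + 33114) - 4803 = ((42 + 6*(92 + 60)) + 33114) - 4803 = ((42 + 6*152) + 33114) - 4803 = ((42 + 912) + 33114) - 4803 = (954 + 33114) - 4803 = 34068 - 4803 = 29265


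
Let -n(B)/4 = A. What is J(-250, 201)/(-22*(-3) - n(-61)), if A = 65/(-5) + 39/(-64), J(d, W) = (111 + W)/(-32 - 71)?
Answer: -4992/19055 ≈ -0.26198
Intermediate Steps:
J(d, W) = -111/103 - W/103 (J(d, W) = (111 + W)/(-103) = (111 + W)*(-1/103) = -111/103 - W/103)
A = -871/64 (A = 65*(-⅕) + 39*(-1/64) = -13 - 39/64 = -871/64 ≈ -13.609)
n(B) = 871/16 (n(B) = -4*(-871/64) = 871/16)
J(-250, 201)/(-22*(-3) - n(-61)) = (-111/103 - 1/103*201)/(-22*(-3) - 1*871/16) = (-111/103 - 201/103)/(66 - 871/16) = -312/(103*185/16) = -312/103*16/185 = -4992/19055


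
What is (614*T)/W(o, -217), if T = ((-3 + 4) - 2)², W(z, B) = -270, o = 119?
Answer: -307/135 ≈ -2.2741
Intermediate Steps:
T = 1 (T = (1 - 2)² = (-1)² = 1)
(614*T)/W(o, -217) = (614*1)/(-270) = 614*(-1/270) = -307/135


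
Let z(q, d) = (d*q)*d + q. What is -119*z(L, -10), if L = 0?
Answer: 0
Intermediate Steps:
z(q, d) = q + q*d**2 (z(q, d) = q*d**2 + q = q + q*d**2)
-119*z(L, -10) = -0*(1 + (-10)**2) = -0*(1 + 100) = -0*101 = -119*0 = 0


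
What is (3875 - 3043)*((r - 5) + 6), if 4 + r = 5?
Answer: 1664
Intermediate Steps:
r = 1 (r = -4 + 5 = 1)
(3875 - 3043)*((r - 5) + 6) = (3875 - 3043)*((1 - 5) + 6) = 832*(-4 + 6) = 832*2 = 1664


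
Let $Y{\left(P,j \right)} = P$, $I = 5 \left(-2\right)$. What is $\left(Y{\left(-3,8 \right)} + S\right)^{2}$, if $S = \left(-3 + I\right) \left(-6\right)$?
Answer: $5625$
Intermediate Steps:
$I = -10$
$S = 78$ ($S = \left(-3 - 10\right) \left(-6\right) = \left(-13\right) \left(-6\right) = 78$)
$\left(Y{\left(-3,8 \right)} + S\right)^{2} = \left(-3 + 78\right)^{2} = 75^{2} = 5625$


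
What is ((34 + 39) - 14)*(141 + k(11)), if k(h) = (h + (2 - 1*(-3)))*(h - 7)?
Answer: 12095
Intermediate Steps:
k(h) = (-7 + h)*(5 + h) (k(h) = (h + (2 + 3))*(-7 + h) = (h + 5)*(-7 + h) = (5 + h)*(-7 + h) = (-7 + h)*(5 + h))
((34 + 39) - 14)*(141 + k(11)) = ((34 + 39) - 14)*(141 + (-35 + 11**2 - 2*11)) = (73 - 14)*(141 + (-35 + 121 - 22)) = 59*(141 + 64) = 59*205 = 12095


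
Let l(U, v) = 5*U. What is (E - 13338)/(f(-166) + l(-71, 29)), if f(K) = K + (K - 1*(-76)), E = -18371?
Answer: 31709/611 ≈ 51.897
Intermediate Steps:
f(K) = 76 + 2*K (f(K) = K + (K + 76) = K + (76 + K) = 76 + 2*K)
(E - 13338)/(f(-166) + l(-71, 29)) = (-18371 - 13338)/((76 + 2*(-166)) + 5*(-71)) = -31709/((76 - 332) - 355) = -31709/(-256 - 355) = -31709/(-611) = -31709*(-1/611) = 31709/611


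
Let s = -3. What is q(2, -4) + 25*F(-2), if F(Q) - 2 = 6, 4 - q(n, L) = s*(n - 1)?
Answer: 207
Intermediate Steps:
q(n, L) = 1 + 3*n (q(n, L) = 4 - (-3)*(n - 1) = 4 - (-3)*(-1 + n) = 4 - (3 - 3*n) = 4 + (-3 + 3*n) = 1 + 3*n)
F(Q) = 8 (F(Q) = 2 + 6 = 8)
q(2, -4) + 25*F(-2) = (1 + 3*2) + 25*8 = (1 + 6) + 200 = 7 + 200 = 207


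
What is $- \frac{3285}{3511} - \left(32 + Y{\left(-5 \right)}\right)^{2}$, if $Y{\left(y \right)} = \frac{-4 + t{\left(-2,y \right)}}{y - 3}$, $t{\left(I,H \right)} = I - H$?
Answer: $- \frac{232108279}{224704} \approx -1033.0$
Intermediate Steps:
$Y{\left(y \right)} = \frac{-6 - y}{-3 + y}$ ($Y{\left(y \right)} = \frac{-4 - \left(2 + y\right)}{y - 3} = \frac{-6 - y}{-3 + y}$)
$- \frac{3285}{3511} - \left(32 + Y{\left(-5 \right)}\right)^{2} = - \frac{3285}{3511} - \left(32 + \frac{-6 - -5}{-3 - 5}\right)^{2} = \left(-3285\right) \frac{1}{3511} - \left(32 + \frac{-6 + 5}{-8}\right)^{2} = - \frac{3285}{3511} - \left(32 - - \frac{1}{8}\right)^{2} = - \frac{3285}{3511} - \left(32 + \frac{1}{8}\right)^{2} = - \frac{3285}{3511} - \left(\frac{257}{8}\right)^{2} = - \frac{3285}{3511} - \frac{66049}{64} = - \frac{232108279}{224704}$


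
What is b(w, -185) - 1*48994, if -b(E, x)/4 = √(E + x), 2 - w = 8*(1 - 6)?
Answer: -48994 - 4*I*√143 ≈ -48994.0 - 47.833*I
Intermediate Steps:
w = 42 (w = 2 - 8*(1 - 6) = 2 - 8*(-5) = 2 - 1*(-40) = 2 + 40 = 42)
b(E, x) = -4*√(E + x)
b(w, -185) - 1*48994 = -4*√(42 - 185) - 1*48994 = -4*I*√143 - 48994 = -48994 - 4*I*√143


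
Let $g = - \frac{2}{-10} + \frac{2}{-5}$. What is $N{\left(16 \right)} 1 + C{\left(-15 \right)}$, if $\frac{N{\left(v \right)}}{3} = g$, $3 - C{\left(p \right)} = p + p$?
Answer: $\frac{162}{5} \approx 32.4$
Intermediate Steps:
$C{\left(p \right)} = 3 - 2 p$ ($C{\left(p \right)} = 3 - \left(p + p\right) = 3 - 2 p$)
$g = - \frac{1}{5}$ ($g = \left(-2\right) \left(- \frac{1}{10}\right) + 2 \left(- \frac{1}{5}\right) = \frac{1}{5} - \frac{2}{5} = - \frac{1}{5} \approx -0.2$)
$N{\left(v \right)} = - \frac{3}{5}$ ($N{\left(v \right)} = 3 \left(- \frac{1}{5}\right) = - \frac{3}{5}$)
$N{\left(16 \right)} 1 + C{\left(-15 \right)} = \left(- \frac{3}{5}\right) 1 + \left(3 - -30\right) = - \frac{3}{5} + \left(3 + 30\right) = - \frac{3}{5} + 33 = \frac{162}{5}$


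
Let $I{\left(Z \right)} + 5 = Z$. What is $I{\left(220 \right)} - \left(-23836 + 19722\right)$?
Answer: $4329$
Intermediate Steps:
$I{\left(Z \right)} = -5 + Z$
$I{\left(220 \right)} - \left(-23836 + 19722\right) = \left(-5 + 220\right) - \left(-23836 + 19722\right) = 215 - -4114 = 215 + 4114 = 4329$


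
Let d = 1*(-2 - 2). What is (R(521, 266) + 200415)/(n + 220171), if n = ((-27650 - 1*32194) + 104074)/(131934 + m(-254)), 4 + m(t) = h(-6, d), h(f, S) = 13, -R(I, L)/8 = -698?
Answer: 27180126057/29050066483 ≈ 0.93563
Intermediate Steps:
R(I, L) = 5584 (R(I, L) = -8*(-698) = 5584)
d = -4 (d = 1*(-4) = -4)
m(t) = 9 (m(t) = -4 + 13 = 9)
n = 44230/131943 (n = ((-27650 - 1*32194) + 104074)/(131934 + 9) = ((-27650 - 32194) + 104074)/131943 = (-59844 + 104074)*(1/131943) = 44230*(1/131943) = 44230/131943 ≈ 0.33522)
(R(521, 266) + 200415)/(n + 220171) = (5584 + 200415)/(44230/131943 + 220171) = 205999/(29050066483/131943) = 205999*(131943/29050066483) = 27180126057/29050066483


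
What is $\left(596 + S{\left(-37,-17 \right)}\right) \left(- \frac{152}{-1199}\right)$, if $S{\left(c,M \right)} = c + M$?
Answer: $\frac{82384}{1199} \approx 68.711$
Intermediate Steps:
$S{\left(c,M \right)} = M + c$
$\left(596 + S{\left(-37,-17 \right)}\right) \left(- \frac{152}{-1199}\right) = \left(596 - 54\right) \left(- \frac{152}{-1199}\right) = \left(596 - 54\right) \left(\left(-152\right) \left(- \frac{1}{1199}\right)\right) = 542 \cdot \frac{152}{1199} = \frac{82384}{1199}$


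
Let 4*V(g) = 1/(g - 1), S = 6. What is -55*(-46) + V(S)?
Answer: 50601/20 ≈ 2530.1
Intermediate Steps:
V(g) = 1/(4*(-1 + g)) (V(g) = 1/(4*(g - 1)) = 1/(4*(-1 + g)))
-55*(-46) + V(S) = -55*(-46) + 1/(4*(-1 + 6)) = 2530 + (1/4)/5 = 2530 + (1/4)*(1/5) = 2530 + 1/20 = 50601/20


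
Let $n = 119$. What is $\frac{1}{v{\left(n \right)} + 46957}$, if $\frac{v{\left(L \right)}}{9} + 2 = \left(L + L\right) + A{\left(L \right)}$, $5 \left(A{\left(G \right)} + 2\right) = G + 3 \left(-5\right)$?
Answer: $\frac{5}{246251} \approx 2.0304 \cdot 10^{-5}$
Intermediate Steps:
$A{\left(G \right)} = -5 + \frac{G}{5}$ ($A{\left(G \right)} = -2 + \frac{G + 3 \left(-5\right)}{5} = -2 + \frac{G - 15}{5} = -2 + \frac{-15 + G}{5} = -2 + \left(-3 + \frac{G}{5}\right) = -5 + \frac{G}{5}$)
$v{\left(L \right)} = -63 + \frac{99 L}{5}$ ($v{\left(L \right)} = -18 + 9 \left(\left(L + L\right) + \left(-5 + \frac{L}{5}\right)\right) = -18 + 9 \left(2 L + \left(-5 + \frac{L}{5}\right)\right) = -18 + 9 \left(-5 + \frac{11 L}{5}\right) = -18 + \left(-45 + \frac{99 L}{5}\right) = -63 + \frac{99 L}{5}$)
$\frac{1}{v{\left(n \right)} + 46957} = \frac{1}{\left(-63 + \frac{99}{5} \cdot 119\right) + 46957} = \frac{1}{\left(-63 + \frac{11781}{5}\right) + 46957} = \frac{1}{\frac{11466}{5} + 46957} = \frac{1}{\frac{246251}{5}} = \frac{5}{246251}$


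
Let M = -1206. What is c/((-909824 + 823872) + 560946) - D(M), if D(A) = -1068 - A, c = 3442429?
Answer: -62106743/474994 ≈ -130.75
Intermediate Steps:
c/((-909824 + 823872) + 560946) - D(M) = 3442429/((-909824 + 823872) + 560946) - (-1068 - 1*(-1206)) = 3442429/(-85952 + 560946) - (-1068 + 1206) = 3442429/474994 - 1*138 = 3442429*(1/474994) - 138 = 3442429/474994 - 138 = -62106743/474994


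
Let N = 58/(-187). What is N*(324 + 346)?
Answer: -38860/187 ≈ -207.81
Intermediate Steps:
N = -58/187 (N = 58*(-1/187) = -58/187 ≈ -0.31016)
N*(324 + 346) = -58*(324 + 346)/187 = -58/187*670 = -38860/187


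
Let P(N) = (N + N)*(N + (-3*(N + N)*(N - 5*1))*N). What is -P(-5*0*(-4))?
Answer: 0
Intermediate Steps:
P(N) = 2*N*(N - 6*N**2*(-5 + N)) (P(N) = (2*N)*(N + (-3*2*N*(N - 5))*N) = (2*N)*(N + (-3*2*N*(-5 + N))*N) = (2*N)*(N + (-6*N*(-5 + N))*N) = (2*N)*(N - 6*N**2*(-5 + N)) = 2*N*(N - 6*N**2*(-5 + N)))
-P(-5*0*(-4)) = -(-5*0*(-4))**2*(2 - 12*(-5*0*(-4))**2 + 60*(-5*0*(-4))) = -(0*(-4))**2*(2 - 12*(0*(-4))**2 + 60*(0*(-4))) = -0**2*(2 - 12*0**2 + 60*0) = -0*(2 - 12*0 + 0) = -0*(2 + 0 + 0) = -0*2 = -1*0 = 0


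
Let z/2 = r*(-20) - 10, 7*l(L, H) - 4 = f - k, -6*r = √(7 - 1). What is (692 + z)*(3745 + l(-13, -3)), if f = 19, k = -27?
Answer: 2521440 + 175100*√6/7 ≈ 2.5827e+6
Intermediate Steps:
r = -√6/6 (r = -√(7 - 1)/6 = -√6/6 ≈ -0.40825)
l(L, H) = 50/7 (l(L, H) = 4/7 + (19 - 1*(-27))/7 = 4/7 + (19 + 27)/7 = 4/7 + (⅐)*46 = 4/7 + 46/7 = 50/7)
z = -20 + 20*√6/3 (z = 2*(-√6/6*(-20) - 10) = 2*(10*√6/3 - 10) = 2*(-10 + 10*√6/3) = -20 + 20*√6/3 ≈ -3.6701)
(692 + z)*(3745 + l(-13, -3)) = (692 + (-20 + 20*√6/3))*(3745 + 50/7) = (672 + 20*√6/3)*(26265/7) = 2521440 + 175100*√6/7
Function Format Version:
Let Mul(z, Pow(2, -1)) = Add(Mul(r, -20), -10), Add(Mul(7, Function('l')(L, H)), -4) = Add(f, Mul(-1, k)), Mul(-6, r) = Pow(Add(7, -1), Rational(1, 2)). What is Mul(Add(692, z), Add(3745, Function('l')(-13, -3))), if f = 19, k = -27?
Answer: Add(2521440, Mul(Rational(175100, 7), Pow(6, Rational(1, 2)))) ≈ 2.5827e+6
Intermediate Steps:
r = Mul(Rational(-1, 6), Pow(6, Rational(1, 2))) (r = Mul(Rational(-1, 6), Pow(Add(7, -1), Rational(1, 2))) = Mul(Rational(-1, 6), Pow(6, Rational(1, 2))) ≈ -0.40825)
Function('l')(L, H) = Rational(50, 7) (Function('l')(L, H) = Add(Rational(4, 7), Mul(Rational(1, 7), Add(19, Mul(-1, -27)))) = Add(Rational(4, 7), Mul(Rational(1, 7), Add(19, 27))) = Add(Rational(4, 7), Mul(Rational(1, 7), 46)) = Add(Rational(4, 7), Rational(46, 7)) = Rational(50, 7))
z = Add(-20, Mul(Rational(20, 3), Pow(6, Rational(1, 2)))) (z = Mul(2, Add(Mul(Mul(Rational(-1, 6), Pow(6, Rational(1, 2))), -20), -10)) = Mul(2, Add(Mul(Rational(10, 3), Pow(6, Rational(1, 2))), -10)) = Mul(2, Add(-10, Mul(Rational(10, 3), Pow(6, Rational(1, 2))))) = Add(-20, Mul(Rational(20, 3), Pow(6, Rational(1, 2)))) ≈ -3.6701)
Mul(Add(692, z), Add(3745, Function('l')(-13, -3))) = Mul(Add(692, Add(-20, Mul(Rational(20, 3), Pow(6, Rational(1, 2))))), Add(3745, Rational(50, 7))) = Mul(Add(672, Mul(Rational(20, 3), Pow(6, Rational(1, 2)))), Rational(26265, 7)) = Add(2521440, Mul(Rational(175100, 7), Pow(6, Rational(1, 2))))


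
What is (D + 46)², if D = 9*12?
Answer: 23716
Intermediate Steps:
D = 108
(D + 46)² = (108 + 46)² = 154² = 23716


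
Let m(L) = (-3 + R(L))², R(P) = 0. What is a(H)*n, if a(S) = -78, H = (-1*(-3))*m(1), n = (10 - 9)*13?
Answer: -1014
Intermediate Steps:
m(L) = 9 (m(L) = (-3 + 0)² = (-3)² = 9)
n = 13 (n = 1*13 = 13)
H = 27 (H = -1*(-3)*9 = 3*9 = 27)
a(H)*n = -78*13 = -1014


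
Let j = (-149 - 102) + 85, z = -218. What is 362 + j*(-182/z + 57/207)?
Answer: 1336502/7521 ≈ 177.70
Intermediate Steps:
j = -166 (j = -251 + 85 = -166)
362 + j*(-182/z + 57/207) = 362 - 166*(-182/(-218) + 57/207) = 362 - 166*(-182*(-1/218) + 57*(1/207)) = 362 - 166*(91/109 + 19/69) = 362 - 166*8350/7521 = 362 - 1386100/7521 = 1336502/7521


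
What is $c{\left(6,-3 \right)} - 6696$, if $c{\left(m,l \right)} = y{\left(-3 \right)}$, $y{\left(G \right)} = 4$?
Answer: $-6692$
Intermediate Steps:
$c{\left(m,l \right)} = 4$
$c{\left(6,-3 \right)} - 6696 = 4 - 6696 = -6692$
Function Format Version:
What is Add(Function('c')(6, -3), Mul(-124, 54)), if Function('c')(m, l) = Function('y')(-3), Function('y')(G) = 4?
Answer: -6692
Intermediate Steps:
Function('c')(m, l) = 4
Add(Function('c')(6, -3), Mul(-124, 54)) = Add(4, Mul(-124, 54)) = Add(4, -6696) = -6692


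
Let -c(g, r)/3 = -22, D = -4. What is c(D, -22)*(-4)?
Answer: -264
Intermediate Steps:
c(g, r) = 66 (c(g, r) = -3*(-22) = 66)
c(D, -22)*(-4) = 66*(-4) = -264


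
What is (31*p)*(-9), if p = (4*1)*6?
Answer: -6696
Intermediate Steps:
p = 24 (p = 4*6 = 24)
(31*p)*(-9) = (31*24)*(-9) = 744*(-9) = -6696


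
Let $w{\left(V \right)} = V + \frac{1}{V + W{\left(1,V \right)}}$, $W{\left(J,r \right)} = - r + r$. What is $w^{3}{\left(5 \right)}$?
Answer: $\frac{17576}{125} \approx 140.61$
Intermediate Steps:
$W{\left(J,r \right)} = 0$
$w{\left(V \right)} = V + \frac{1}{V}$ ($w{\left(V \right)} = V + \frac{1}{V + 0} = V + \frac{1}{V}$)
$w^{3}{\left(5 \right)} = \left(5 + \frac{1}{5}\right)^{3} = \left(\frac{26}{5}\right)^{3} = \frac{17576}{125}$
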